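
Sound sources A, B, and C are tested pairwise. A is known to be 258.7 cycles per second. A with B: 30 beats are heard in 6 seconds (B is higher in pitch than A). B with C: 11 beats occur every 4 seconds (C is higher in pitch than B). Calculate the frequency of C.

A–B: Beat frequency = 30/6 = 5 Hz.
B is above A, so f_B = 258.7 + 5 = 263.7 Hz.
B–C: Beat frequency = 11/4 = 2.75 Hz.
C is above B, so f_C = 263.7 + 2.75 = 266.45 Hz.

266.45 Hz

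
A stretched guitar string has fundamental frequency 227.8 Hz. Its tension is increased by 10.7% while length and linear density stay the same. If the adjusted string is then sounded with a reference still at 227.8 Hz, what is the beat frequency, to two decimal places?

For a string, f ∝ √T, so the new frequency is 227.8·√1.107 = 239.6776 Hz.
f_beat = |239.6776 − 227.8| = 11.88 Hz.

11.88 Hz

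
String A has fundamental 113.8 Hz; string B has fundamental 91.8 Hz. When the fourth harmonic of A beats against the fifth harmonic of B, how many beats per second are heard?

3.8 Hz

Fourth harmonic of the first: 4·113.8 = 455.2 Hz.
Fifth harmonic of the second: 5·91.8 = 459.0 Hz.
f_beat = |455.2 − 459.0| = 3.8 Hz.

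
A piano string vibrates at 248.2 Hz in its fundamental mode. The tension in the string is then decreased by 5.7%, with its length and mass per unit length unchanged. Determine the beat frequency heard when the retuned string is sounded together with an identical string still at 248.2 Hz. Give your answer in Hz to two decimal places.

7.18 Hz

For a string, f ∝ √T, so the new frequency is 248.2·√0.943 = 241.0225 Hz.
f_beat = |241.0225 − 248.2| = 7.18 Hz.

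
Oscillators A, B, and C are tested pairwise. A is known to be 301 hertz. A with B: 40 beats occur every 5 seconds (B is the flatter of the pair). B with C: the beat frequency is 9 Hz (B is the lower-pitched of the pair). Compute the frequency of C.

A–B: Beat frequency = 40/5 = 8 Hz.
B is below A, so f_B = 301 − 8 = 293 Hz.
C is above B, so f_C = 293 + 9 = 302 Hz.

302 Hz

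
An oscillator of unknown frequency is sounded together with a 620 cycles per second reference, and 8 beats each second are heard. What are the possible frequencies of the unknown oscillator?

|f − 620| = 8, so f = 620 ± 8.

612 Hz or 628 Hz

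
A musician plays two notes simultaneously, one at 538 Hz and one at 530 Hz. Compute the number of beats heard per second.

8 Hz

Beats arise from superposition of two nearby frequencies; the beat rate is |f₁ − f₂|.
|538 − 530| = 8 Hz.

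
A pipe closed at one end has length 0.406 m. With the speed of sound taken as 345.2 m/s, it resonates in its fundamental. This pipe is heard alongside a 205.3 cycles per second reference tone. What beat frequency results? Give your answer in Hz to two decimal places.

7.26 Hz

Closed pipe (odd harmonics): f_n = n·v/(4L) = 1·345.2/(4·0.406) = 212.5616 Hz.
f_beat = |212.5616 − 205.3| = 7.26 Hz.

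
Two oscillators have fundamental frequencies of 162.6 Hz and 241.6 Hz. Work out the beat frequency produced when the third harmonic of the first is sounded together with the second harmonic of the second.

4.6 Hz

Third harmonic of the first: 3·162.6 = 487.8 Hz.
Second harmonic of the second: 2·241.6 = 483.2 Hz.
f_beat = |487.8 − 483.2| = 4.6 Hz.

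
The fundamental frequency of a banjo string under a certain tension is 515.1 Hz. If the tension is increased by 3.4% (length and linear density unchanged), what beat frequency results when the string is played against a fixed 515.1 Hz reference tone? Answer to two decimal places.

For a string, f ∝ √T, so the new frequency is 515.1·√1.034 = 523.7835 Hz.
f_beat = |523.7835 − 515.1| = 8.68 Hz.

8.68 Hz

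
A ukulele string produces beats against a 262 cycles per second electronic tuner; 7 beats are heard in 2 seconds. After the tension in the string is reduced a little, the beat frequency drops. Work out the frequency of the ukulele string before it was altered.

265.5 Hz

Beat frequency = 7/2 = 3.5 Hz.
|f − 262| = 3.5, so the ukulele string was at either 258.5 Hz or 265.5 Hz.
Lower tension means lower frequency; the adjustment lowers the ukulele string's frequency.
The beat rate fell, so the adjustment moved the ukulele string toward 262 Hz — it must have started above the reference.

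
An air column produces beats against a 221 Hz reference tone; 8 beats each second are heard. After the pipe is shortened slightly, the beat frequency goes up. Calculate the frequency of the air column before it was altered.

|f − 221| = 8, so the air column was at either 213 Hz or 229 Hz.
A shorter pipe has a higher fundamental; the adjustment raises the air column's frequency.
The beat rate rose, so the adjustment moved the air column further from 221 Hz — it was already above the reference.

229 Hz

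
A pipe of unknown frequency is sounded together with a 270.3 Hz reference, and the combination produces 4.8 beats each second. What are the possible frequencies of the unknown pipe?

265.5 Hz or 275.1 Hz

|f − 270.3| = 4.8, so f = 270.3 ± 4.8.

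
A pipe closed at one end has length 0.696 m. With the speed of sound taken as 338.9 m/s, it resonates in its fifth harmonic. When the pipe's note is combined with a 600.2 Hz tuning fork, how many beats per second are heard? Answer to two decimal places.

Closed pipe (odd harmonics): f_n = n·v/(4L) = 5·338.9/(4·0.696) = 608.6566 Hz.
f_beat = |608.6566 − 600.2| = 8.46 Hz.

8.46 Hz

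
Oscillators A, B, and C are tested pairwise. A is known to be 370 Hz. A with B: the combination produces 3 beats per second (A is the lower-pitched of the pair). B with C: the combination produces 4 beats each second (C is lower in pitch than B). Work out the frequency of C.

369 Hz

B is above A, so f_B = 370 + 3 = 373 Hz.
C is below B, so f_C = 373 − 4 = 369 Hz.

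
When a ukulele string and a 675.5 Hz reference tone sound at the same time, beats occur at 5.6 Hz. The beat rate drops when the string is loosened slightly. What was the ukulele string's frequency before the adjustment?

|f − 675.5| = 5.6, so the ukulele string was at either 669.9 Hz or 681.1 Hz.
Reducing tension lowers a string's frequency; the adjustment lowers the ukulele string's frequency.
The beat rate fell, so the adjustment moved the ukulele string toward 675.5 Hz — it must have started above the reference.

681.1 Hz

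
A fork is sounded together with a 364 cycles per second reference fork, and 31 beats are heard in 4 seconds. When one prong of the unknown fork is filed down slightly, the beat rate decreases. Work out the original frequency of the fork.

Beat frequency = 31/4 = 7.75 Hz.
|f − 364| = 7.75, so the fork was at either 356.25 Hz or 371.75 Hz.
Filing a prong removes mass and raises the fork's frequency; the adjustment raises the fork's frequency.
The beat rate fell, so the adjustment moved the fork toward 364 Hz — it must have started below the reference.

356.25 Hz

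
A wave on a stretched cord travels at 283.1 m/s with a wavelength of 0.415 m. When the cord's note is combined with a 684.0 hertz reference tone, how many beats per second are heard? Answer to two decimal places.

Source frequency f = v/λ = 283.1/0.415 = 682.1687 Hz.
f_beat = |682.1687 − 684.0| = 1.83 Hz.

1.83 Hz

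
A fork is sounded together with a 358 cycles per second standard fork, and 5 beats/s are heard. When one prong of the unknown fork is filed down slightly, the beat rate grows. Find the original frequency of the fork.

|f − 358| = 5, so the fork was at either 353 Hz or 363 Hz.
Filing a prong removes mass and raises the fork's frequency; the adjustment raises the fork's frequency.
The beat rate rose, so the adjustment moved the fork further from 358 Hz — it was already above the reference.

363 Hz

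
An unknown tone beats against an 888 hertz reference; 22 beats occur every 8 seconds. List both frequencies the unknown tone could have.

885.25 Hz or 890.75 Hz

Beat frequency = 22/8 = 2.75 Hz.
|f − 888| = 2.75, so f = 888 ± 2.75.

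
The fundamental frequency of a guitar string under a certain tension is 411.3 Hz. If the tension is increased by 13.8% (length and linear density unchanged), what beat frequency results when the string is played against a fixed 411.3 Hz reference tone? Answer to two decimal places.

27.46 Hz

For a string, f ∝ √T, so the new frequency is 411.3·√1.138 = 438.7628 Hz.
f_beat = |438.7628 − 411.3| = 27.46 Hz.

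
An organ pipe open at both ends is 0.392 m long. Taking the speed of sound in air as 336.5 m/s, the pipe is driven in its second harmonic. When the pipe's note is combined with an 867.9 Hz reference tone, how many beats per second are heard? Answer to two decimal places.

9.48 Hz

Open pipe: f_n = n·v/(2L) = 2·336.5/(2·0.392) = 858.4184 Hz.
f_beat = |858.4184 − 867.9| = 9.48 Hz.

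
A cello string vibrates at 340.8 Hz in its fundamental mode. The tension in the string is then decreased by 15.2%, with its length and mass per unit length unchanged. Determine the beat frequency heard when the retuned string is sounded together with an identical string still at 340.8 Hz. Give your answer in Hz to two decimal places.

For a string, f ∝ √T, so the new frequency is 340.8·√0.848 = 313.8322 Hz.
f_beat = |313.8322 − 340.8| = 26.97 Hz.

26.97 Hz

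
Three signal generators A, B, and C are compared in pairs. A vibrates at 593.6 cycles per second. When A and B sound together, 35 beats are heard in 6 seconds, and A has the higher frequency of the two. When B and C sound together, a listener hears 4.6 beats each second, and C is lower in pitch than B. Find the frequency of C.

583.1667 Hz

A–B: Beat frequency = 35/6 = 5.8333 Hz.
B is below A, so f_B = 593.6 − 5.8333 = 587.7667 Hz.
C is below B, so f_C = 587.7667 − 4.6 = 583.1667 Hz.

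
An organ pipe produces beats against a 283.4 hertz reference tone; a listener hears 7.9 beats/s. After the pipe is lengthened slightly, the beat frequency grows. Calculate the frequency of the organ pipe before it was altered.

275.5 Hz

|f − 283.4| = 7.9, so the organ pipe was at either 275.5 Hz or 291.3 Hz.
A longer pipe has a lower fundamental; the adjustment lowers the organ pipe's frequency.
The beat rate rose, so the adjustment moved the organ pipe further from 283.4 Hz — it was already below the reference.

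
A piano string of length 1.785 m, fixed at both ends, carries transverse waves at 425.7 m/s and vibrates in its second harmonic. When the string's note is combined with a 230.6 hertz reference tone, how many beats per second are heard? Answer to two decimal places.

For a string fixed at both ends, f_n = n·v/(2L) = 2·425.7/(2·1.785) = 238.4874 Hz.
f_beat = |238.4874 − 230.6| = 7.89 Hz.

7.89 Hz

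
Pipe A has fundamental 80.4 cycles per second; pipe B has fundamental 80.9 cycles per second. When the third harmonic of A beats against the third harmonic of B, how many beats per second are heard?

1.5 Hz

Third harmonic of the first: 3·80.4 = 241.2 Hz.
Third harmonic of the second: 3·80.9 = 242.7 Hz.
f_beat = |241.2 − 242.7| = 1.5 Hz.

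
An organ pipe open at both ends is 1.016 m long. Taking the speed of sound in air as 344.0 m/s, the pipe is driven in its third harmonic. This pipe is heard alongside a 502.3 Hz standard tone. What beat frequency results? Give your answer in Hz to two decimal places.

5.57 Hz

Open pipe: f_n = n·v/(2L) = 3·344.0/(2·1.016) = 507.8740 Hz.
f_beat = |507.8740 − 502.3| = 5.57 Hz.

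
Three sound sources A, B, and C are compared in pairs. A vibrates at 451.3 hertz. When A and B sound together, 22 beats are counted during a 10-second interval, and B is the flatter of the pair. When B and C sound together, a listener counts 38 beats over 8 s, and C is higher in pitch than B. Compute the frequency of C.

453.85 Hz

A–B: Beat frequency = 22/10 = 2.2 Hz.
B is below A, so f_B = 451.3 − 2.2 = 449.1 Hz.
B–C: Beat frequency = 38/8 = 4.75 Hz.
C is above B, so f_C = 449.1 + 4.75 = 453.85 Hz.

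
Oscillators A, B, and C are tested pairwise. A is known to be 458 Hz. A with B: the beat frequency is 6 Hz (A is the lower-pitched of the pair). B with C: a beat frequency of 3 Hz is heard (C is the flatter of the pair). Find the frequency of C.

B is above A, so f_B = 458 + 6 = 464 Hz.
C is below B, so f_C = 464 − 3 = 461 Hz.

461 Hz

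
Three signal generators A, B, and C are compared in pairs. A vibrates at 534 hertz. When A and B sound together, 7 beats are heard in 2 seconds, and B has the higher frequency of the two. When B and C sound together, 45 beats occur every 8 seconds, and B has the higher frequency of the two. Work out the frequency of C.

531.875 Hz

A–B: Beat frequency = 7/2 = 3.5 Hz.
B is above A, so f_B = 534 + 3.5 = 537.5 Hz.
B–C: Beat frequency = 45/8 = 5.625 Hz.
C is below B, so f_C = 537.5 − 5.625 = 531.875 Hz.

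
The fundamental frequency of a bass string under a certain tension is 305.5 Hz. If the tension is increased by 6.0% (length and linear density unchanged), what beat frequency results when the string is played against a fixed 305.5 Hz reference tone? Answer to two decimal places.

9.03 Hz

For a string, f ∝ √T, so the new frequency is 305.5·√1.060 = 314.5315 Hz.
f_beat = |314.5315 − 305.5| = 9.03 Hz.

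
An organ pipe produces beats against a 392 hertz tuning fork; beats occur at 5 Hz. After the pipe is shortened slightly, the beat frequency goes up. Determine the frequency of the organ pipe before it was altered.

397 Hz

|f − 392| = 5, so the organ pipe was at either 387 Hz or 397 Hz.
A shorter pipe has a higher fundamental; the adjustment raises the organ pipe's frequency.
The beat rate rose, so the adjustment moved the organ pipe further from 392 Hz — it was already above the reference.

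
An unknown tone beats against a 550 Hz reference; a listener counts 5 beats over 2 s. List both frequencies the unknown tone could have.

547.5 Hz or 552.5 Hz

Beat frequency = 5/2 = 2.5 Hz.
|f − 550| = 2.5, so f = 550 ± 2.5.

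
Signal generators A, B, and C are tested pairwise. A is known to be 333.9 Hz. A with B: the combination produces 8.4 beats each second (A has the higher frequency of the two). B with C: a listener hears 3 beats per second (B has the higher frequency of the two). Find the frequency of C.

322.5 Hz

B is below A, so f_B = 333.9 − 8.4 = 325.5 Hz.
C is below B, so f_C = 325.5 − 3 = 322.5 Hz.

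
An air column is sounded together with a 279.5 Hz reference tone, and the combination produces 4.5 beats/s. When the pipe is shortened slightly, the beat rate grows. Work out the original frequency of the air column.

|f − 279.5| = 4.5, so the air column was at either 275 Hz or 284 Hz.
A shorter pipe has a higher fundamental; the adjustment raises the air column's frequency.
The beat rate rose, so the adjustment moved the air column further from 279.5 Hz — it was already above the reference.

284 Hz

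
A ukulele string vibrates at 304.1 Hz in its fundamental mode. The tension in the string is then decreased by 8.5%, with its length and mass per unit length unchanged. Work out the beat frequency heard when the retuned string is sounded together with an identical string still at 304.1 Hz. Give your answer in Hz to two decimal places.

For a string, f ∝ √T, so the new frequency is 304.1·√0.915 = 290.8888 Hz.
f_beat = |290.8888 − 304.1| = 13.21 Hz.

13.21 Hz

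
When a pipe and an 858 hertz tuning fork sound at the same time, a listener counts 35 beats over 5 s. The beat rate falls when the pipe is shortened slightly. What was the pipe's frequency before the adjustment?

Beat frequency = 35/5 = 7 Hz.
|f − 858| = 7, so the pipe was at either 851 Hz or 865 Hz.
A shorter pipe has a higher fundamental; the adjustment raises the pipe's frequency.
The beat rate fell, so the adjustment moved the pipe toward 858 Hz — it must have started below the reference.

851 Hz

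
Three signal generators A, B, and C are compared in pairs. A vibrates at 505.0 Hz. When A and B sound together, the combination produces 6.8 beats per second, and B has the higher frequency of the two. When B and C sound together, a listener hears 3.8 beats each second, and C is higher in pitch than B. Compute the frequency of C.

515.6 Hz

B is above A, so f_B = 505.0 + 6.8 = 511.8 Hz.
C is above B, so f_C = 511.8 + 3.8 = 515.6 Hz.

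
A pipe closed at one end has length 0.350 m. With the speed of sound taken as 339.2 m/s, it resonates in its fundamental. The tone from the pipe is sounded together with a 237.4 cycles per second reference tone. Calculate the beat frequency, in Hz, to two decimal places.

4.89 Hz

Closed pipe (odd harmonics): f_n = n·v/(4L) = 1·339.2/(4·0.350) = 242.2857 Hz.
f_beat = |242.2857 − 237.4| = 4.89 Hz.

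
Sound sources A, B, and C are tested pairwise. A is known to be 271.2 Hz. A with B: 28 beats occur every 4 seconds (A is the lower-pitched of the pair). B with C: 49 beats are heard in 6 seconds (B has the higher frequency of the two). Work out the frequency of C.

270.0333 Hz

A–B: Beat frequency = 28/4 = 7 Hz.
B is above A, so f_B = 271.2 + 7 = 278.2 Hz.
B–C: Beat frequency = 49/6 = 8.1667 Hz.
C is below B, so f_C = 278.2 − 8.1667 = 270.0333 Hz.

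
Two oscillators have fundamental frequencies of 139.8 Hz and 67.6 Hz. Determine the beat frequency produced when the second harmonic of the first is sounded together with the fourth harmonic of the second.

Second harmonic of the first: 2·139.8 = 279.6 Hz.
Fourth harmonic of the second: 4·67.6 = 270.4 Hz.
f_beat = |279.6 − 270.4| = 9.2 Hz.

9.2 Hz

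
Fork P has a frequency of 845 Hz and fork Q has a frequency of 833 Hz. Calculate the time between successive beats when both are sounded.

f_beat = |845 − 833| = 12 Hz.
Beat period T = 1 / f_beat = 1 / 12 s.

0.083 s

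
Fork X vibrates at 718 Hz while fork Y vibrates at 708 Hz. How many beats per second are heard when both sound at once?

10 Hz

The beat frequency equals the magnitude of the frequency difference.
|718 − 708| = 10 Hz.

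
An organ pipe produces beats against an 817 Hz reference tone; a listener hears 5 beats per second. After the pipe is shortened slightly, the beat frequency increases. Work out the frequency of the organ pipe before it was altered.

|f − 817| = 5, so the organ pipe was at either 812 Hz or 822 Hz.
A shorter pipe has a higher fundamental; the adjustment raises the organ pipe's frequency.
The beat rate rose, so the adjustment moved the organ pipe further from 817 Hz — it was already above the reference.

822 Hz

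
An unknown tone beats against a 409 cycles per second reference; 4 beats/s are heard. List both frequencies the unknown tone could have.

405 Hz or 413 Hz

|f − 409| = 4, so f = 409 ± 4.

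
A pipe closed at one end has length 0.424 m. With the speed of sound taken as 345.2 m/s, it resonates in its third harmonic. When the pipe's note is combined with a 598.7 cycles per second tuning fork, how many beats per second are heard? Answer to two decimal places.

Closed pipe (odd harmonics): f_n = n·v/(4L) = 3·345.2/(4·0.424) = 610.6132 Hz.
f_beat = |610.6132 − 598.7| = 11.91 Hz.

11.91 Hz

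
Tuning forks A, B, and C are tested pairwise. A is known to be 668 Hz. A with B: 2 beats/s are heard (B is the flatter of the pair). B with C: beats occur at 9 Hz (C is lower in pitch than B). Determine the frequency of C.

657 Hz

B is below A, so f_B = 668 − 2 = 666 Hz.
C is below B, so f_C = 666 − 9 = 657 Hz.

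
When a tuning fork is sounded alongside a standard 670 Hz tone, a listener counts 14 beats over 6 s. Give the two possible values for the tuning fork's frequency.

Beat frequency = 14/6 = 2.3333 Hz.
|f − 670| = 2.3333, so f = 670 ± 2.3333.

667.6667 Hz or 672.3333 Hz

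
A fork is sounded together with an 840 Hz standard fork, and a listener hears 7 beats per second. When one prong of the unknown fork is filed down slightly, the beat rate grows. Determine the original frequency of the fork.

|f − 840| = 7, so the fork was at either 833 Hz or 847 Hz.
Filing a prong removes mass and raises the fork's frequency; the adjustment raises the fork's frequency.
The beat rate rose, so the adjustment moved the fork further from 840 Hz — it was already above the reference.

847 Hz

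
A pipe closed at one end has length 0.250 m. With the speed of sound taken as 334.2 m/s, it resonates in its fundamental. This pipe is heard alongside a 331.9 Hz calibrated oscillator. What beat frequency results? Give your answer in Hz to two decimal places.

Closed pipe (odd harmonics): f_n = n·v/(4L) = 1·334.2/(4·0.250) = 334.2000 Hz.
f_beat = |334.2000 − 331.9| = 2.30 Hz.

2.30 Hz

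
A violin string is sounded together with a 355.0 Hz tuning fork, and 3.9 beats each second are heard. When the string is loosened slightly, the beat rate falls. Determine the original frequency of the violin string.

358.9 Hz

|f − 355.0| = 3.9, so the violin string was at either 351.1 Hz or 358.9 Hz.
Reducing tension lowers a string's frequency; the adjustment lowers the violin string's frequency.
The beat rate fell, so the adjustment moved the violin string toward 355.0 Hz — it must have started above the reference.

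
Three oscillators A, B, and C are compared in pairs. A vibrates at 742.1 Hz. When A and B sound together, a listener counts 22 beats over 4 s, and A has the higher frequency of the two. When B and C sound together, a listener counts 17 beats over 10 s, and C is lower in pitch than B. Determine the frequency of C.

A–B: Beat frequency = 22/4 = 5.5 Hz.
B is below A, so f_B = 742.1 − 5.5 = 736.6 Hz.
B–C: Beat frequency = 17/10 = 1.7 Hz.
C is below B, so f_C = 736.6 − 1.7 = 734.9 Hz.

734.9 Hz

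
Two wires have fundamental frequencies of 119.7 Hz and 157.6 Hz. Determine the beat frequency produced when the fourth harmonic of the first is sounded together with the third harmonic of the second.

6.0 Hz

Fourth harmonic of the first: 4·119.7 = 478.8 Hz.
Third harmonic of the second: 3·157.6 = 472.8 Hz.
f_beat = |478.8 − 472.8| = 6.0 Hz.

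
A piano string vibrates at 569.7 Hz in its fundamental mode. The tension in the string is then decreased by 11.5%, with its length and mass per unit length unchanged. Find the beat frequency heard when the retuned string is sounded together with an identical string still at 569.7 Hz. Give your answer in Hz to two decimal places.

For a string, f ∝ √T, so the new frequency is 569.7·√0.885 = 535.9421 Hz.
f_beat = |535.9421 − 569.7| = 33.76 Hz.

33.76 Hz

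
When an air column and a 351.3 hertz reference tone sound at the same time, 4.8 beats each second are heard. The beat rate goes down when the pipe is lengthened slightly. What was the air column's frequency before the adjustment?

356.1 Hz

|f − 351.3| = 4.8, so the air column was at either 346.5 Hz or 356.1 Hz.
A longer pipe has a lower fundamental; the adjustment lowers the air column's frequency.
The beat rate fell, so the adjustment moved the air column toward 351.3 Hz — it must have started above the reference.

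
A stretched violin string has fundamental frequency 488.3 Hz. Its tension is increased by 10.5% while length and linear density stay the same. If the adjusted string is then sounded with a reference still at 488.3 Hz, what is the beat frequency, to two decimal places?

25.00 Hz

For a string, f ∝ √T, so the new frequency is 488.3·√1.105 = 513.2960 Hz.
f_beat = |513.2960 − 488.3| = 25.00 Hz.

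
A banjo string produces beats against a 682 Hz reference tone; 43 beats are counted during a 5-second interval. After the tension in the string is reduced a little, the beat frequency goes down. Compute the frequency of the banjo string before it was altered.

Beat frequency = 43/5 = 8.6 Hz.
|f − 682| = 8.6, so the banjo string was at either 673.4 Hz or 690.6 Hz.
Lower tension means lower frequency; the adjustment lowers the banjo string's frequency.
The beat rate fell, so the adjustment moved the banjo string toward 682 Hz — it must have started above the reference.

690.6 Hz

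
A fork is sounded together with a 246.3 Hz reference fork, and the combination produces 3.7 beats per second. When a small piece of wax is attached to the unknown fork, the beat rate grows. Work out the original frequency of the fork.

242.6 Hz

|f − 246.3| = 3.7, so the fork was at either 242.6 Hz or 250 Hz.
Loading a fork with wax lowers its frequency; the adjustment lowers the fork's frequency.
The beat rate rose, so the adjustment moved the fork further from 246.3 Hz — it was already below the reference.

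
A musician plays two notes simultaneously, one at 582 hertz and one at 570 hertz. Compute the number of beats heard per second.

f_beat = |f₁ − f₂|.
|582 − 570| = 12 Hz.

12 Hz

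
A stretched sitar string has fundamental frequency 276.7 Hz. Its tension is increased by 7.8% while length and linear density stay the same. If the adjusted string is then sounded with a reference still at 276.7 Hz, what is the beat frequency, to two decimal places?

10.59 Hz

For a string, f ∝ √T, so the new frequency is 276.7·√1.078 = 287.2887 Hz.
f_beat = |287.2887 − 276.7| = 10.59 Hz.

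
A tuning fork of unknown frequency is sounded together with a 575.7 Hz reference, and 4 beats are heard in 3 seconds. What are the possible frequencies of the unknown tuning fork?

574.3667 Hz or 577.0333 Hz

Beat frequency = 4/3 = 1.3333 Hz.
|f − 575.7| = 1.3333, so f = 575.7 ± 1.3333.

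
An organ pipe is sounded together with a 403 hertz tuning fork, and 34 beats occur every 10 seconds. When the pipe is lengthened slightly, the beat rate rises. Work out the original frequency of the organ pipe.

Beat frequency = 34/10 = 3.4 Hz.
|f − 403| = 3.4, so the organ pipe was at either 399.6 Hz or 406.4 Hz.
A longer pipe has a lower fundamental; the adjustment lowers the organ pipe's frequency.
The beat rate rose, so the adjustment moved the organ pipe further from 403 Hz — it was already below the reference.

399.6 Hz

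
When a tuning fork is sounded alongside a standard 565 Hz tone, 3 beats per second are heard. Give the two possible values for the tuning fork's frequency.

|f − 565| = 3, so f = 565 ± 3.

562 Hz or 568 Hz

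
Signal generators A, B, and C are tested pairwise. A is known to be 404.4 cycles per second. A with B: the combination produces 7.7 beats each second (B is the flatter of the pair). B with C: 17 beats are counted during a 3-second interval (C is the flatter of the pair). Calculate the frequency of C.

B is below A, so f_B = 404.4 − 7.7 = 396.7 Hz.
B–C: Beat frequency = 17/3 = 5.6667 Hz.
C is below B, so f_C = 396.7 − 5.6667 = 391.0333 Hz.

391.0333 Hz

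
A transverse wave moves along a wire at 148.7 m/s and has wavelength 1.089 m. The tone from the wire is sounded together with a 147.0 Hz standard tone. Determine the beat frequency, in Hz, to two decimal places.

10.45 Hz

Source frequency f = v/λ = 148.7/1.089 = 136.5473 Hz.
f_beat = |136.5473 − 147.0| = 10.45 Hz.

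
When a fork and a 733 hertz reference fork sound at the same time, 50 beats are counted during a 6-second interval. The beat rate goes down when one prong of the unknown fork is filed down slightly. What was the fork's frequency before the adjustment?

Beat frequency = 50/6 = 8.3333 Hz.
|f − 733| = 8.3333, so the fork was at either 724.6667 Hz or 741.3333 Hz.
Filing a prong removes mass and raises the fork's frequency; the adjustment raises the fork's frequency.
The beat rate fell, so the adjustment moved the fork toward 733 Hz — it must have started below the reference.

724.6667 Hz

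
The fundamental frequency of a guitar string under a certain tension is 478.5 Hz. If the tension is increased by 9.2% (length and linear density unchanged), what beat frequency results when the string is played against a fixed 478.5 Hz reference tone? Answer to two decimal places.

21.53 Hz

For a string, f ∝ √T, so the new frequency is 478.5·√1.092 = 500.0268 Hz.
f_beat = |500.0268 − 478.5| = 21.53 Hz.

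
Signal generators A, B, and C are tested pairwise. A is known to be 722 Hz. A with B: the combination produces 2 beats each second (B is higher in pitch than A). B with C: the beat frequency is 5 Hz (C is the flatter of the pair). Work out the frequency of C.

719 Hz

B is above A, so f_B = 722 + 2 = 724 Hz.
C is below B, so f_C = 724 − 5 = 719 Hz.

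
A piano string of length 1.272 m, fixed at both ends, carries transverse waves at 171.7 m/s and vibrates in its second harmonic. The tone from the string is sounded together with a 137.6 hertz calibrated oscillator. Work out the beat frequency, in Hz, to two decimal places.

For a string fixed at both ends, f_n = n·v/(2L) = 2·171.7/(2·1.272) = 134.9843 Hz.
f_beat = |134.9843 − 137.6| = 2.62 Hz.

2.62 Hz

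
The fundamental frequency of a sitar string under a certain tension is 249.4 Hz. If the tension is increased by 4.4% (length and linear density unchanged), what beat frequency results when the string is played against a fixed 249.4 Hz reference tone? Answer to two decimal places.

5.43 Hz

For a string, f ∝ √T, so the new frequency is 249.4·√1.044 = 254.8277 Hz.
f_beat = |254.8277 − 249.4| = 5.43 Hz.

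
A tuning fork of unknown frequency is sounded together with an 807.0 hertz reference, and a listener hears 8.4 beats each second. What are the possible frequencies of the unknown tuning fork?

798.6 Hz or 815.4 Hz

|f − 807.0| = 8.4, so f = 807.0 ± 8.4.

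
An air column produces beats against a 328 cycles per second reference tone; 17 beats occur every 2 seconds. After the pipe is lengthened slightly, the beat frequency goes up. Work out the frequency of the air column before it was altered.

Beat frequency = 17/2 = 8.5 Hz.
|f − 328| = 8.5, so the air column was at either 319.5 Hz or 336.5 Hz.
A longer pipe has a lower fundamental; the adjustment lowers the air column's frequency.
The beat rate rose, so the adjustment moved the air column further from 328 Hz — it was already below the reference.

319.5 Hz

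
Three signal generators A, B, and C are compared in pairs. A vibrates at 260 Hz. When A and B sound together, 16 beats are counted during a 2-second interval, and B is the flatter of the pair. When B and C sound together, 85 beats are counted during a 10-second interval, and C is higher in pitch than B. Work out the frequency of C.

260.5 Hz

A–B: Beat frequency = 16/2 = 8 Hz.
B is below A, so f_B = 260 − 8 = 252 Hz.
B–C: Beat frequency = 85/10 = 8.5 Hz.
C is above B, so f_C = 252 + 8.5 = 260.5 Hz.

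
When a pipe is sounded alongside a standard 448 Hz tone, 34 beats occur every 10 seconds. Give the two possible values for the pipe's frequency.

Beat frequency = 34/10 = 3.4 Hz.
|f − 448| = 3.4, so f = 448 ± 3.4.

444.6 Hz or 451.4 Hz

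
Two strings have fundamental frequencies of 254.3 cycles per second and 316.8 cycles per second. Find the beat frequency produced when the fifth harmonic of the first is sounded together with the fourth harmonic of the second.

Fifth harmonic of the first: 5·254.3 = 1271.5 Hz.
Fourth harmonic of the second: 4·316.8 = 1267.2 Hz.
f_beat = |1271.5 − 1267.2| = 4.3 Hz.

4.3 Hz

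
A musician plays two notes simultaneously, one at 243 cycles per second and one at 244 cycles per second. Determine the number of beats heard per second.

1 Hz

The beat frequency equals the magnitude of the frequency difference.
|243 − 244| = 1 Hz.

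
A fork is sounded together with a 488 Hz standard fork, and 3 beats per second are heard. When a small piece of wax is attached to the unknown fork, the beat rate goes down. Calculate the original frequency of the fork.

491 Hz

|f − 488| = 3, so the fork was at either 485 Hz or 491 Hz.
Loading a fork with wax lowers its frequency; the adjustment lowers the fork's frequency.
The beat rate fell, so the adjustment moved the fork toward 488 Hz — it must have started above the reference.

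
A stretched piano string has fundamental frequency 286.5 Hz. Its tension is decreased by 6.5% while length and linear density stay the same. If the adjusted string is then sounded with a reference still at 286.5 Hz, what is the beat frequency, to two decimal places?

9.47 Hz

For a string, f ∝ √T, so the new frequency is 286.5·√0.935 = 277.0323 Hz.
f_beat = |277.0323 − 286.5| = 9.47 Hz.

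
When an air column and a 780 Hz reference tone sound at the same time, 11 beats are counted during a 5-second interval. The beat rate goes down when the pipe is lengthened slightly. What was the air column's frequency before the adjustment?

782.2 Hz

Beat frequency = 11/5 = 2.2 Hz.
|f − 780| = 2.2, so the air column was at either 777.8 Hz or 782.2 Hz.
A longer pipe has a lower fundamental; the adjustment lowers the air column's frequency.
The beat rate fell, so the adjustment moved the air column toward 780 Hz — it must have started above the reference.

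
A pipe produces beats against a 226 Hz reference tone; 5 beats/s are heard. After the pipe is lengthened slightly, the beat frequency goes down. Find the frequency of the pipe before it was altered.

231 Hz

|f − 226| = 5, so the pipe was at either 221 Hz or 231 Hz.
A longer pipe has a lower fundamental; the adjustment lowers the pipe's frequency.
The beat rate fell, so the adjustment moved the pipe toward 226 Hz — it must have started above the reference.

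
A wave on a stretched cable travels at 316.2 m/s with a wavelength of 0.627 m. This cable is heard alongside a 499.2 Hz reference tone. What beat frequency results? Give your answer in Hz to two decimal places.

Source frequency f = v/λ = 316.2/0.627 = 504.3062 Hz.
f_beat = |504.3062 − 499.2| = 5.11 Hz.

5.11 Hz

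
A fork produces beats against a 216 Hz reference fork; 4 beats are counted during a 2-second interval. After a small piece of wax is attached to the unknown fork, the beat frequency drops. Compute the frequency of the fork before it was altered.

Beat frequency = 4/2 = 2 Hz.
|f − 216| = 2, so the fork was at either 214 Hz or 218 Hz.
Loading a fork with wax lowers its frequency; the adjustment lowers the fork's frequency.
The beat rate fell, so the adjustment moved the fork toward 216 Hz — it must have started above the reference.

218 Hz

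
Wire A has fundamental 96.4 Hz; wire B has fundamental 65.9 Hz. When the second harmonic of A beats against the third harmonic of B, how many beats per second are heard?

4.9 Hz

Second harmonic of the first: 2·96.4 = 192.8 Hz.
Third harmonic of the second: 3·65.9 = 197.7 Hz.
f_beat = |192.8 − 197.7| = 4.9 Hz.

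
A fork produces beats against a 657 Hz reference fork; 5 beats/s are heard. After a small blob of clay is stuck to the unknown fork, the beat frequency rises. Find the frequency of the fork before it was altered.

|f − 657| = 5, so the fork was at either 652 Hz or 662 Hz.
Adding mass to a fork lowers its frequency; the adjustment lowers the fork's frequency.
The beat rate rose, so the adjustment moved the fork further from 657 Hz — it was already below the reference.

652 Hz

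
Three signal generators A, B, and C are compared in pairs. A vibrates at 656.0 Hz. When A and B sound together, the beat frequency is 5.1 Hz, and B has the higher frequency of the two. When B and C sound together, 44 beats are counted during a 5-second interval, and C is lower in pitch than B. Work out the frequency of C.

652.3 Hz

B is above A, so f_B = 656.0 + 5.1 = 661.1 Hz.
B–C: Beat frequency = 44/5 = 8.8 Hz.
C is below B, so f_C = 661.1 − 8.8 = 652.3 Hz.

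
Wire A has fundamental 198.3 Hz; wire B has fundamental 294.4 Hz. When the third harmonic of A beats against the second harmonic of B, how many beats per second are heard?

6.1 Hz

Third harmonic of the first: 3·198.3 = 594.9 Hz.
Second harmonic of the second: 2·294.4 = 588.8 Hz.
f_beat = |594.9 − 588.8| = 6.1 Hz.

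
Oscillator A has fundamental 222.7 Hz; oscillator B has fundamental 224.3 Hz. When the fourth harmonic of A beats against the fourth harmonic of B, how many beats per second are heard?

Fourth harmonic of the first: 4·222.7 = 890.8 Hz.
Fourth harmonic of the second: 4·224.3 = 897.2 Hz.
f_beat = |890.8 − 897.2| = 6.4 Hz.

6.4 Hz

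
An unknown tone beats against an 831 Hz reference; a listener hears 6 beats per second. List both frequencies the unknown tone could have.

|f − 831| = 6, so f = 831 ± 6.

825 Hz or 837 Hz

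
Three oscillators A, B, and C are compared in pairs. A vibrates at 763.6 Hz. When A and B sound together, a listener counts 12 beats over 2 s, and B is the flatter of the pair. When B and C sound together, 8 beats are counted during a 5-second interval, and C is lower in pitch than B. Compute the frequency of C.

A–B: Beat frequency = 12/2 = 6 Hz.
B is below A, so f_B = 763.6 − 6 = 757.6 Hz.
B–C: Beat frequency = 8/5 = 1.6 Hz.
C is below B, so f_C = 757.6 − 1.6 = 756 Hz.

756 Hz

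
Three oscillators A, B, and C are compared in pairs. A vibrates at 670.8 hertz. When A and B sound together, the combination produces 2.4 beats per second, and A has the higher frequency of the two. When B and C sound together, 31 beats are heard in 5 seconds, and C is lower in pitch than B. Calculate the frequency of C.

B is below A, so f_B = 670.8 − 2.4 = 668.4 Hz.
B–C: Beat frequency = 31/5 = 6.2 Hz.
C is below B, so f_C = 668.4 − 6.2 = 662.2 Hz.

662.2 Hz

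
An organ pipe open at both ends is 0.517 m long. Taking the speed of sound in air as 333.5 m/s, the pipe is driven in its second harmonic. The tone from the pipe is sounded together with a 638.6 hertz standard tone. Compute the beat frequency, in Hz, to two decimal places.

Open pipe: f_n = n·v/(2L) = 2·333.5/(2·0.517) = 645.0677 Hz.
f_beat = |645.0677 − 638.6| = 6.47 Hz.

6.47 Hz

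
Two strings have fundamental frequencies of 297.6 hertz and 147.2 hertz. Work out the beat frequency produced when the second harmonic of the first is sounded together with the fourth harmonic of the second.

Second harmonic of the first: 2·297.6 = 595.2 Hz.
Fourth harmonic of the second: 4·147.2 = 588.8 Hz.
f_beat = |595.2 − 588.8| = 6.4 Hz.

6.4 Hz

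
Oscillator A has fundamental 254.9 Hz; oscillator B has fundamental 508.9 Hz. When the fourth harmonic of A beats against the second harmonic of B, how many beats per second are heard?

1.8 Hz

Fourth harmonic of the first: 4·254.9 = 1019.6 Hz.
Second harmonic of the second: 2·508.9 = 1017.8 Hz.
f_beat = |1019.6 − 1017.8| = 1.8 Hz.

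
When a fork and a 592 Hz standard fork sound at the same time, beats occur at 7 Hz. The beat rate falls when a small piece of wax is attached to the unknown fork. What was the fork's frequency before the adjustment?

599 Hz

|f − 592| = 7, so the fork was at either 585 Hz or 599 Hz.
Loading a fork with wax lowers its frequency; the adjustment lowers the fork's frequency.
The beat rate fell, so the adjustment moved the fork toward 592 Hz — it must have started above the reference.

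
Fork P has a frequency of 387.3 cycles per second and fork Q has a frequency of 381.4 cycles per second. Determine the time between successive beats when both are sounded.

0.169 s

f_beat = |387.3 − 381.4| = 5.9 Hz.
Beat period T = 1 / f_beat = 1 / 5.9 s.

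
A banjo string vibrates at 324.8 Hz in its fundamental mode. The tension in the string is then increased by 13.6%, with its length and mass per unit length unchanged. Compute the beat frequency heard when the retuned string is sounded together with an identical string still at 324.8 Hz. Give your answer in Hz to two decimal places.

For a string, f ∝ √T, so the new frequency is 324.8·√1.136 = 346.1826 Hz.
f_beat = |346.1826 − 324.8| = 21.38 Hz.

21.38 Hz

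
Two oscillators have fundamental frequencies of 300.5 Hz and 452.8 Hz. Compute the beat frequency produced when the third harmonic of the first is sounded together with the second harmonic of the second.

4.1 Hz

Third harmonic of the first: 3·300.5 = 901.5 Hz.
Second harmonic of the second: 2·452.8 = 905.6 Hz.
f_beat = |901.5 − 905.6| = 4.1 Hz.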